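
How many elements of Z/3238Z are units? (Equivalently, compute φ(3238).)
Z/3238Z has φ(3238) = 1618 units

An element a ∈ Z/3238Z is a unit iff gcd(a, 3238) = 1, so the number of units is φ(3238). φ is multiplicative, with φ(p^e) = p^e − p^(e−1). Factorise 3238 = 2 · 1619. Then
  φ(3238) = (2 − 1) · (1619 − 1) = 1 · 1618 = 1618.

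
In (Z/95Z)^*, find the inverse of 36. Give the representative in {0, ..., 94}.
36^(−1) ≡ 66 (mod 95)

Apply the extended Euclidean algorithm to (95, 36), tracking rows (r, s, t) with s·95 + t·36 = r. Each division r_prev = q·r_cur + r_new produces the new row as (previous row) − q·(current row):
  row A: (95, 1, 0)   [1·95 + 0·36 = 95]
  row B: (36, 0, 1)   [0·95 + 1·36 = 36]
  95 = 2·36 + 23   → row C = row A − 2·row B = (23, 1, −2)   [check: 1·95 − 2·36 = 23]
  36 = 1·23 + 13   → row D = row B − 1·row C = (13, −1, 3)   [check: −1·95 + 3·36 = 13]
  23 = 1·13 + 10   → row E = row C − 1·row D = (10, 2, −5)   [check: 2·95 − 5·36 = 10]
  13 = 1·10 + 3   → row F = row D − 1·row E = (3, −3, 8)   [check: −3·95 + 8·36 = 3]
  10 = 3·3 + 1   → row G = row E − 3·row F = (1, 11, −29)   [check: 11·95 − 29·36 = 1]
  3 = 3·1 + 0   → remainder 0, stop. gcd = 1 (last nonzero row G).
The gcd is 1, so 36 is invertible mod 95. The last nonzero row gives 11·95 − 29·36 = 1, so t = −29. So 36^(−1) ≡ −29 ≡ 66 (mod 95). Verify: 36 · 66 = 2376 ≡ 1 (mod 95). ✓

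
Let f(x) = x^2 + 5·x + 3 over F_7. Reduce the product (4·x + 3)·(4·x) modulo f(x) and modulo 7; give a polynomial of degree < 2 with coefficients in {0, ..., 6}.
Multiply as integer polynomials: a · b = 16·x^2 + 12·x. Reducing coefficients mod 7: a · b ≡ 2·x^2 + 5·x. Now divide by f(x) = x^2 + 5·x + 3 in F_7[x], eliminating the leading term at each step:
  leading term 2·x^2: subtract (2)·f(x) = 2·x^2 + 3·x + 6, leaving 2·x + 1 (coefficients mod 7)
The degree is now < 2, so this is the remainder. Hence a · b ≡ 2·x + 1 in F_7[x]/(f).

Final answer: a · b ≡ 2·x + 1 (mod f(x))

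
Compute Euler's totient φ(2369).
φ(2369) = 2244

φ is multiplicative, with φ(p^e) = p^e − p^(e−1). Factorise 2369 = 23 · 103. Then
  φ(2369) = (23 − 1) · (103 − 1) = 22 · 102 = 2244.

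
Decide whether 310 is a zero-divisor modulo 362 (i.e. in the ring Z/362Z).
gcd(310, 362) = 2 > 1, so 310 is not a unit in Z/362Z. In Z/nZ every nonzero non-unit is a zero-divisor: explicitly, take b = 362/gcd = 181 ≠ 0 (mod 362); then 310·181 = 56110 = 155·362, i.e. 310·181 ≡ 0 (mod 362). So 310 is a zero-divisor.

Final answer: YES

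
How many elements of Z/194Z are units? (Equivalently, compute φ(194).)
Z/194Z has φ(194) = 96 units

An element a ∈ Z/194Z is a unit iff gcd(a, 194) = 1, so the number of units is φ(194). φ is multiplicative, with φ(p^e) = p^e − p^(e−1). Factorise 194 = 2 · 97. Then
  φ(194) = (2 − 1) · (97 − 1) = 1 · 96 = 96.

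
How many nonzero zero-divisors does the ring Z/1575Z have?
Z/1575Z has 854 nonzero zero-divisors

In Z/1575Z each nonzero element is either a unit (gcd with 1575 is 1) or a zero-divisor (gcd > 1). The number of units is φ(1575): factorise 1575 = 3^2 · 5^2 · 7, so φ(1575) = (3^2 − 3^1) · (5^2 − 5^1) · (7 − 1) = 6 · 20 · 6 = 720. The nonzero elements number 1575 − 1 = 1574. Hence the nonzero zero-divisors number 1574 − 720 = 854.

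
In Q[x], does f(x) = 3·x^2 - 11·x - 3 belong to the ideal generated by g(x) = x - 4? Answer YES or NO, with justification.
In Q[x] the ideal (g) consists of all multiples of g, so f ∈ (g) iff g | f, i.e. iff the remainder of f on division by g is 0. Divide f by g (g is monic, so eliminate the leading term of the running remainder at each step):
  leading term 3·x^2: subtract (3·x)·g(x) = 3·x^2 - 12·x, leaving x - 3
  leading term x: subtract (1)·g(x) = x - 4, leaving 1
The remainder r(x) = 1 ≠ 0 (and deg r < deg g), so g ∤ f, i.e. f ∉ (g).

Final answer: NO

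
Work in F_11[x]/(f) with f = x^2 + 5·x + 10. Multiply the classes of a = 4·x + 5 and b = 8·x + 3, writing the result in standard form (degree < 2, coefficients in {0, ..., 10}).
a · b ≡ 2·x + 3 (mod f(x))

Multiply as integer polynomials: a · b = 32·x^2 + 52·x + 15. Reducing coefficients mod 11: a · b ≡ 10·x^2 + 8·x + 4. Now divide by f(x) = x^2 + 5·x + 10 in F_11[x], eliminating the leading term at each step:
  leading term 10·x^2: subtract (10)·f(x) = 10·x^2 + 6·x + 1, leaving 2·x + 3 (coefficients mod 11)
The degree is now < 2, so this is the remainder. Hence a · b ≡ 2·x + 3 in F_11[x]/(f).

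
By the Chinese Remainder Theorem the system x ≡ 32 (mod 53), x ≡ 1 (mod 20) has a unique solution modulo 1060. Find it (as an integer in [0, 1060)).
The moduli 53, 20 are pairwise coprime, so by the CRT there is a unique solution mod 53·20 = 1060.
Solve by successive substitution. Start with x ≡ 32 (mod 53).
  Combine with x ≡ 1 (mod 20): write x = 32 + 53·t and require 32 + 53·t ≡ 1 (mod 20), i.e. 53·t ≡ 1 − 32 ≡ 9 (mod 20). Since 53^(−1) ≡ 17 (mod 20) (53 ≡ 13 (mod 20)), t ≡ 17·9 ≡ 13 (mod 20). So x ≡ 32 + 53·13 = 721 (mod 1060).
Unique solution in [0, 1060): x = 721.

Final answer: x ≡ 721 (mod 1060); the representative in [0, 1060) is 721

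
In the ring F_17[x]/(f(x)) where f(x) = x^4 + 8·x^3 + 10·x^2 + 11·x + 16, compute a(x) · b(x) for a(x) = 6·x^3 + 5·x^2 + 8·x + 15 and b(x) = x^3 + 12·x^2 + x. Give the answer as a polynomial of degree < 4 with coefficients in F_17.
a · b ≡ 8·x^3 + 15·x^2 + 11·x + 3 (mod f(x))

Multiply as integer polynomials: a · b = 6·x^6 + 77·x^5 + 74·x^4 + 116·x^3 + 188·x^2 + 15·x. Reducing coefficients mod 17: a · b ≡ 6·x^6 + 9·x^5 + 6·x^4 + 14·x^3 + x^2 + 15·x. Now divide by f(x) = x^4 + 8·x^3 + 10·x^2 + 11·x + 16 in F_17[x], eliminating the leading term at each step:
  leading term 6·x^6: subtract (6·x^2)·f(x) = 6·x^6 + 14·x^5 + 9·x^4 + 15·x^3 + 11·x^2, leaving 12·x^5 + 14·x^4 + 16·x^3 + 7·x^2 + 15·x (coefficients mod 17)
  leading term 12·x^5: subtract (12·x)·f(x) = 12·x^5 + 11·x^4 + x^3 + 13·x^2 + 5·x, leaving 3·x^4 + 15·x^3 + 11·x^2 + 10·x (coefficients mod 17)
  leading term 3·x^4: subtract (3)·f(x) = 3·x^4 + 7·x^3 + 13·x^2 + 16·x + 14, leaving 8·x^3 + 15·x^2 + 11·x + 3 (coefficients mod 17)
The degree is now < 4, so this is the remainder. Hence a · b ≡ 8·x^3 + 15·x^2 + 11·x + 3 in F_17[x]/(f).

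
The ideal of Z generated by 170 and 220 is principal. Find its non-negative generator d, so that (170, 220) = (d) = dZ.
(170, 220) = (10); d = 10

In the PID Z, (a, b) is generated by gcd(a, b). Compute gcd(220, 170) with the extended Euclidean algorithm, tracking rows (r, s, t) with s·220 + t·170 = r:
  row A: (220, 1, 0)   [1·220 + 0·170 = 220]
  row B: (170, 0, 1)   [0·220 + 1·170 = 170]
  220 = 1·170 + 50   → row C = row A − 1·row B = (50, 1, −1)   [check: 1·220 − 1·170 = 50]
  170 = 3·50 + 20   → row D = row B − 3·row C = (20, −3, 4)   [check: −3·220 + 4·170 = 20]
  50 = 2·20 + 10   → row E = row C − 2·row D = (10, 7, −9)   [check: 7·220 − 9·170 = 10]
  20 = 2·10 + 0   → remainder 0, stop. gcd = 10 (last nonzero row E).
So gcd(170, 220) = 10, with Bézout identity 7·220 − 9·170 = 10. Containment (⊇): the Bézout identity exhibits 10 as an element of (170, 220), giving (10) ⊆ (170, 220). Containment (⊆): since 10 | 170 and 10 | 220 (170 = 10·17, 220 = 10·22), every Z-linear combination of 170 and 220 is divisible by 10, so (170, 220) ⊆ (10). Therefore (170, 220) = (10), d = 10.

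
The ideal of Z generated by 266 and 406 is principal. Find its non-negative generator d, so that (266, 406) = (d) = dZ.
In the PID Z, (a, b) is generated by gcd(a, b). Compute gcd(406, 266) with the extended Euclidean algorithm, tracking rows (r, s, t) with s·406 + t·266 = r:
  row A: (406, 1, 0)   [1·406 + 0·266 = 406]
  row B: (266, 0, 1)   [0·406 + 1·266 = 266]
  406 = 1·266 + 140   → row C = row A − 1·row B = (140, 1, −1)   [check: 1·406 − 1·266 = 140]
  266 = 1·140 + 126   → row D = row B − 1·row C = (126, −1, 2)   [check: −1·406 + 2·266 = 126]
  140 = 1·126 + 14   → row E = row C − 1·row D = (14, 2, −3)   [check: 2·406 − 3·266 = 14]
  126 = 9·14 + 0   → remainder 0, stop. gcd = 14 (last nonzero row E).
So gcd(266, 406) = 14, with Bézout identity 2·406 − 3·266 = 14. Containment (⊇): the Bézout identity exhibits 14 as an element of (266, 406), giving (14) ⊆ (266, 406). Containment (⊆): since 14 | 266 and 14 | 406 (266 = 14·19, 406 = 14·29), every Z-linear combination of 266 and 406 is divisible by 14, so (266, 406) ⊆ (14). Therefore (266, 406) = (14), d = 14.

Final answer: (266, 406) = (14); d = 14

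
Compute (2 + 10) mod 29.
12

Both summands are already reduced mod 29. 2 + 10 = 12; 12 = 0·29 + 12, so (2 + 10) mod 29 = 12.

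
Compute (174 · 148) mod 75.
27

Reduce the factors first: 174 ≡ 24, 148 ≡ 73 (mod 75), so 174 · 148 ≡ 24 · 73 (mod 75). 24 · 73 = 1752. Dividing by 75: 1752 = 23·75 + 27. So (174 · 148) mod 75 = 27.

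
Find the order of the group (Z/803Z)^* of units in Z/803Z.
(Z/803Z)^* consists of the classes a with gcd(a, 803) = 1, so its order is φ(803). φ is multiplicative, with φ(p^e) = p^e − p^(e−1). Factorise 803 = 11 · 73. Then
  φ(803) = (11 − 1) · (73 − 1) = 10 · 72 = 720.
Thus |(Z/803Z)^*| = 720.

Final answer: |(Z/803Z)^*| = 720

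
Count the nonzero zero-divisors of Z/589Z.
Z/589Z has 48 nonzero zero-divisors

In Z/589Z each nonzero element is either a unit (gcd with 589 is 1) or a zero-divisor (gcd > 1). The number of units is φ(589): factorise 589 = 19 · 31, so φ(589) = (19 − 1) · (31 − 1) = 18 · 30 = 540. The nonzero elements number 589 − 1 = 588. Hence the nonzero zero-divisors number 588 − 540 = 48.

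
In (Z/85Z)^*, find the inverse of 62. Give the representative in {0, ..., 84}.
62^(−1) ≡ 48 (mod 85)

Apply the extended Euclidean algorithm to (85, 62), tracking rows (r, s, t) with s·85 + t·62 = r. Each division r_prev = q·r_cur + r_new produces the new row as (previous row) − q·(current row):
  row A: (85, 1, 0)   [1·85 + 0·62 = 85]
  row B: (62, 0, 1)   [0·85 + 1·62 = 62]
  85 = 1·62 + 23   → row C = row A − 1·row B = (23, 1, −1)   [check: 1·85 − 1·62 = 23]
  62 = 2·23 + 16   → row D = row B − 2·row C = (16, −2, 3)   [check: −2·85 + 3·62 = 16]
  23 = 1·16 + 7   → row E = row C − 1·row D = (7, 3, −4)   [check: 3·85 − 4·62 = 7]
  16 = 2·7 + 2   → row F = row D − 2·row E = (2, −8, 11)   [check: −8·85 + 11·62 = 2]
  7 = 3·2 + 1   → row G = row E − 3·row F = (1, 27, −37)   [check: 27·85 − 37·62 = 1]
  2 = 2·1 + 0   → remainder 0, stop. gcd = 1 (last nonzero row G).
The gcd is 1, so 62 is invertible mod 85. The last nonzero row gives 27·85 − 37·62 = 1, so t = −37. So 62^(−1) ≡ −37 ≡ 48 (mod 85). Verify: 62 · 48 = 2976 ≡ 1 (mod 85). ✓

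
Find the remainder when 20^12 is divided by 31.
16

Use repeated squaring. Binary(12) = 1100. Walk through the bits of the exponent 12 left-to-right: at each bit after the leading one, square the running value, then multiply by 20 if the bit is 1 (always reducing mod 31):
  bit 1 = 1 (leading): start with 20.
  bit 2 = 1: square 20^2 = 400 ≡ 28; bit is 1, so multiply 28·20 = 560 ≡ 2 (mod 31).
  bit 3 = 0: square 2^2 = 4 (mod 31).
  bit 4 = 0: square 4^2 = 16 (mod 31).
Final value: 20^12 ≡ 16 (mod 31).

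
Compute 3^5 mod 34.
5

Use repeated squaring. Binary(5) = 101. Walk through the bits of the exponent 5 left-to-right: at each bit after the leading one, square the running value, then multiply by 3 if the bit is 1 (always reducing mod 34):
  bit 1 = 1 (leading): start with 3.
  bit 2 = 0: square 3^2 = 9 (mod 34).
  bit 3 = 1: square 9^2 = 81 ≡ 13; bit is 1, so multiply 13·3 = 39 ≡ 5 (mod 34).
Final value: 3^5 ≡ 5 (mod 34).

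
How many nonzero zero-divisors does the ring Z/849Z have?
In Z/849Z each nonzero element is either a unit (gcd with 849 is 1) or a zero-divisor (gcd > 1). The number of units is φ(849): factorise 849 = 3 · 283, so φ(849) = (3 − 1) · (283 − 1) = 2 · 282 = 564. The nonzero elements number 849 − 1 = 848. Hence the nonzero zero-divisors number 848 − 564 = 284.

Final answer: Z/849Z has 284 nonzero zero-divisors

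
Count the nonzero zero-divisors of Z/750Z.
In Z/750Z each nonzero element is either a unit (gcd with 750 is 1) or a zero-divisor (gcd > 1). The number of units is φ(750): factorise 750 = 2 · 3 · 5^3, so φ(750) = (2 − 1) · (3 − 1) · (5^3 − 5^2) = 1 · 2 · 100 = 200. The nonzero elements number 750 − 1 = 749. Hence the nonzero zero-divisors number 749 − 200 = 549.

Final answer: Z/750Z has 549 nonzero zero-divisors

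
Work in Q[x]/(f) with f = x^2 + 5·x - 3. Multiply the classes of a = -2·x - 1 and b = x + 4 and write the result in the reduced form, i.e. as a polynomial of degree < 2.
a · b ≡ x - 10 (mod f(x))

First multiply in Q[x] without reducing: a · b = -2·x^2 - 9·x - 4. Now divide by f(x) = x^2 + 5·x - 3, eliminating the leading term at each step:
  leading term -2·x^2: subtract (-2)·f(x) = -2·x^2 - 10·x + 6, leaving x - 10
The degree is now < 2, so this is the remainder. Hence a · b ≡ x - 10 in Q[x]/(f).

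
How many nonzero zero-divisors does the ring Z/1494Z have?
In Z/1494Z each nonzero element is either a unit (gcd with 1494 is 1) or a zero-divisor (gcd > 1). The number of units is φ(1494): factorise 1494 = 2 · 3^2 · 83, so φ(1494) = (2 − 1) · (3^2 − 3^1) · (83 − 1) = 1 · 6 · 82 = 492. The nonzero elements number 1494 − 1 = 1493. Hence the nonzero zero-divisors number 1493 − 492 = 1001.

Final answer: Z/1494Z has 1001 nonzero zero-divisors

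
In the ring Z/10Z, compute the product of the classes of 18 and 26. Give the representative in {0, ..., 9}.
Reduce the factors first: 18 ≡ 8, 26 ≡ 6 (mod 10), so 18 · 26 ≡ 8 · 6 (mod 10). 8 · 6 = 48. Dividing by 10: 48 = 4·10 + 8. So (18 · 26) mod 10 = 8.

Final answer: 8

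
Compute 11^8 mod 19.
Use repeated squaring. Binary(8) = 1000. Walk through the bits of the exponent 8 left-to-right: at each bit after the leading one, square the running value, then multiply by 11 if the bit is 1 (always reducing mod 19):
  bit 1 = 1 (leading): start with 11.
  bit 2 = 0: square 11^2 = 121 ≡ 7 (mod 19).
  bit 3 = 0: square 7^2 = 49 ≡ 11 (mod 19).
  bit 4 = 0: square 11^2 = 121 ≡ 7 (mod 19).
Final value: 11^8 ≡ 7 (mod 19).

Final answer: 7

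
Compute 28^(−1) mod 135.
Apply the extended Euclidean algorithm to (135, 28), tracking rows (r, s, t) with s·135 + t·28 = r. Each division r_prev = q·r_cur + r_new produces the new row as (previous row) − q·(current row):
  row A: (135, 1, 0)   [1·135 + 0·28 = 135]
  row B: (28, 0, 1)   [0·135 + 1·28 = 28]
  135 = 4·28 + 23   → row C = row A − 4·row B = (23, 1, −4)   [check: 1·135 − 4·28 = 23]
  28 = 1·23 + 5   → row D = row B − 1·row C = (5, −1, 5)   [check: −1·135 + 5·28 = 5]
  23 = 4·5 + 3   → row E = row C − 4·row D = (3, 5, −24)   [check: 5·135 − 24·28 = 3]
  5 = 1·3 + 2   → row F = row D − 1·row E = (2, −6, 29)   [check: −6·135 + 29·28 = 2]
  3 = 1·2 + 1   → row G = row E − 1·row F = (1, 11, −53)   [check: 11·135 − 53·28 = 1]
  2 = 2·1 + 0   → remainder 0, stop. gcd = 1 (last nonzero row G).
The gcd is 1, so 28 is invertible mod 135. The last nonzero row gives 11·135 − 53·28 = 1, so t = −53. So 28^(−1) ≡ −53 ≡ 82 (mod 135). Verify: 28 · 82 = 2296 ≡ 1 (mod 135). ✓

Final answer: 28^(−1) ≡ 82 (mod 135)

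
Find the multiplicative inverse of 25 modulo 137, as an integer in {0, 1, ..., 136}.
Apply the extended Euclidean algorithm to (137, 25), tracking rows (r, s, t) with s·137 + t·25 = r. Each division r_prev = q·r_cur + r_new produces the new row as (previous row) − q·(current row):
  row A: (137, 1, 0)   [1·137 + 0·25 = 137]
  row B: (25, 0, 1)   [0·137 + 1·25 = 25]
  137 = 5·25 + 12   → row C = row A − 5·row B = (12, 1, −5)   [check: 1·137 − 5·25 = 12]
  25 = 2·12 + 1   → row D = row B − 2·row C = (1, −2, 11)   [check: −2·137 + 11·25 = 1]
  12 = 12·1 + 0   → remainder 0, stop. gcd = 1 (last nonzero row D).
The gcd is 1, so 25 is invertible mod 137. The last nonzero row gives −2·137 + 11·25 = 1, so t = 11. So 25^(−1) ≡ 11 (mod 137). Verify: 25 · 11 = 275 ≡ 1 (mod 137). ✓

Final answer: 25^(−1) ≡ 11 (mod 137)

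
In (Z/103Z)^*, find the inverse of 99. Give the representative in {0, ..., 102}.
99^(−1) ≡ 77 (mod 103)

Apply the extended Euclidean algorithm to (103, 99), tracking rows (r, s, t) with s·103 + t·99 = r. Each division r_prev = q·r_cur + r_new produces the new row as (previous row) − q·(current row):
  row A: (103, 1, 0)   [1·103 + 0·99 = 103]
  row B: (99, 0, 1)   [0·103 + 1·99 = 99]
  103 = 1·99 + 4   → row C = row A − 1·row B = (4, 1, −1)   [check: 1·103 − 1·99 = 4]
  99 = 24·4 + 3   → row D = row B − 24·row C = (3, −24, 25)   [check: −24·103 + 25·99 = 3]
  4 = 1·3 + 1   → row E = row C − 1·row D = (1, 25, −26)   [check: 25·103 − 26·99 = 1]
  3 = 3·1 + 0   → remainder 0, stop. gcd = 1 (last nonzero row E).
The gcd is 1, so 99 is invertible mod 103. The last nonzero row gives 25·103 − 26·99 = 1, so t = −26. So 99^(−1) ≡ −26 ≡ 77 (mod 103). Verify: 99 · 77 = 7623 ≡ 1 (mod 103). ✓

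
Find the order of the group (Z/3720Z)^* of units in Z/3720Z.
(Z/3720Z)^* consists of the classes a with gcd(a, 3720) = 1, so its order is φ(3720). φ is multiplicative, with φ(p^e) = p^e − p^(e−1). Factorise 3720 = 2^3 · 3 · 5 · 31. Then
  φ(3720) = (2^3 − 2^2) · (3 − 1) · (5 − 1) · (31 − 1) = 4 · 2 · 4 · 30 = 960.
Thus |(Z/3720Z)^*| = 960.

Final answer: |(Z/3720Z)^*| = 960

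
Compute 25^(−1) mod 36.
Apply the extended Euclidean algorithm to (36, 25), tracking rows (r, s, t) with s·36 + t·25 = r. Each division r_prev = q·r_cur + r_new produces the new row as (previous row) − q·(current row):
  row A: (36, 1, 0)   [1·36 + 0·25 = 36]
  row B: (25, 0, 1)   [0·36 + 1·25 = 25]
  36 = 1·25 + 11   → row C = row A − 1·row B = (11, 1, −1)   [check: 1·36 − 1·25 = 11]
  25 = 2·11 + 3   → row D = row B − 2·row C = (3, −2, 3)   [check: −2·36 + 3·25 = 3]
  11 = 3·3 + 2   → row E = row C − 3·row D = (2, 7, −10)   [check: 7·36 − 10·25 = 2]
  3 = 1·2 + 1   → row F = row D − 1·row E = (1, −9, 13)   [check: −9·36 + 13·25 = 1]
  2 = 2·1 + 0   → remainder 0, stop. gcd = 1 (last nonzero row F).
The gcd is 1, so 25 is invertible mod 36. The last nonzero row gives −9·36 + 13·25 = 1, so t = 13. So 25^(−1) ≡ 13 (mod 36). Verify: 25 · 13 = 325 ≡ 1 (mod 36). ✓

Final answer: 25^(−1) ≡ 13 (mod 36)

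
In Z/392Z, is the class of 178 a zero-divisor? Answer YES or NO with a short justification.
YES

gcd(178, 392) = 2 > 1, so 178 is not a unit in Z/392Z. In Z/nZ every nonzero non-unit is a zero-divisor: explicitly, take b = 392/gcd = 196 ≠ 0 (mod 392); then 178·196 = 34888 = 89·392, i.e. 178·196 ≡ 0 (mod 392). So 178 is a zero-divisor.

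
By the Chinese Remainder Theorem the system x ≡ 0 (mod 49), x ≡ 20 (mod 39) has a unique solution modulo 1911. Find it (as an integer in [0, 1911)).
x ≡ 98 (mod 1911); the representative in [0, 1911) is 98

The moduli 49, 39 are pairwise coprime, so by the CRT there is a unique solution mod 49·39 = 1911.
Solve by successive substitution. Start with x ≡ 0 (mod 49).
  Combine with x ≡ 20 (mod 39): write x = 49·t and require 49·t ≡ 20 (mod 39). Since 49^(−1) ≡ 4 (mod 39) (49 ≡ 10 (mod 39)), t ≡ 4·20 ≡ 2 (mod 39). So x ≡ 49·2 = 98 (mod 1911).
Unique solution in [0, 1911): x = 98.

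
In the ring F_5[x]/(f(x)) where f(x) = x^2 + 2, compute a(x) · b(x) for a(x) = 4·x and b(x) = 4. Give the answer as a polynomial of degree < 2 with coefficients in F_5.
Multiply as integer polynomials: a · b = 16·x. Reducing coefficients mod 5: a · b ≡ x. This already has degree < 2, so no reduction by f is needed. Hence a · b ≡ x in F_5[x]/(f).

Final answer: a · b ≡ x (mod f(x))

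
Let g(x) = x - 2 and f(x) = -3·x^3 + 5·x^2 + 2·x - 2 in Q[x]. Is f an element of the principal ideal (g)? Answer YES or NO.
In Q[x] the ideal (g) consists of all multiples of g, so f ∈ (g) iff g | f, i.e. iff the remainder of f on division by g is 0. Divide f by g (g is monic, so eliminate the leading term of the running remainder at each step):
  leading term -3·x^3: subtract (-3·x^2)·g(x) = -3·x^3 + 6·x^2, leaving -x^2 + 2·x - 2
  leading term -x^2: subtract (-x)·g(x) = -x^2 + 2·x, leaving -2
The remainder r(x) = -2 ≠ 0 (and deg r < deg g), so g ∤ f, i.e. f ∉ (g).

Final answer: NO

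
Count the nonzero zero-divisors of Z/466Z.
In Z/466Z each nonzero element is either a unit (gcd with 466 is 1) or a zero-divisor (gcd > 1). The number of units is φ(466): factorise 466 = 2 · 233, so φ(466) = (2 − 1) · (233 − 1) = 1 · 232 = 232. The nonzero elements number 466 − 1 = 465. Hence the nonzero zero-divisors number 465 − 232 = 233.

Final answer: Z/466Z has 233 nonzero zero-divisors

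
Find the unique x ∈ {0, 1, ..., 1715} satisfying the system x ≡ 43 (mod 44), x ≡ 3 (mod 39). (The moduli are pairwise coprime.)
The moduli 44, 39 are pairwise coprime, so by the CRT there is a unique solution mod 44·39 = 1716.
Solve by successive substitution. Start with x ≡ 43 (mod 44).
  Combine with x ≡ 3 (mod 39): write x = 43 + 44·t and require 43 + 44·t ≡ 3 (mod 39), i.e. 44·t ≡ 3 − 43 ≡ 38 (mod 39). Since 44^(−1) ≡ 8 (mod 39) (44 ≡ 5 (mod 39)), t ≡ 8·38 ≡ 31 (mod 39). So x ≡ 43 + 44·31 = 1407 (mod 1716).
Unique solution in [0, 1716): x = 1407.

Final answer: x ≡ 1407 (mod 1716); the representative in [0, 1716) is 1407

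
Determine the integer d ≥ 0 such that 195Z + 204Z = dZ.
In the PID Z, (a, b) is generated by gcd(a, b). Compute gcd(204, 195) with the extended Euclidean algorithm, tracking rows (r, s, t) with s·204 + t·195 = r:
  row A: (204, 1, 0)   [1·204 + 0·195 = 204]
  row B: (195, 0, 1)   [0·204 + 1·195 = 195]
  204 = 1·195 + 9   → row C = row A − 1·row B = (9, 1, −1)   [check: 1·204 − 1·195 = 9]
  195 = 21·9 + 6   → row D = row B − 21·row C = (6, −21, 22)   [check: −21·204 + 22·195 = 6]
  9 = 1·6 + 3   → row E = row C − 1·row D = (3, 22, −23)   [check: 22·204 − 23·195 = 3]
  6 = 2·3 + 0   → remainder 0, stop. gcd = 3 (last nonzero row E).
So gcd(195, 204) = 3, with Bézout identity 22·204 − 23·195 = 3. Containment (⊇): the Bézout identity exhibits 3 as an element of (195, 204), giving (3) ⊆ (195, 204). Containment (⊆): since 3 | 195 and 3 | 204 (195 = 3·65, 204 = 3·68), every Z-linear combination of 195 and 204 is divisible by 3, so (195, 204) ⊆ (3). Therefore (195, 204) = (3), d = 3.

Final answer: (195, 204) = (3); d = 3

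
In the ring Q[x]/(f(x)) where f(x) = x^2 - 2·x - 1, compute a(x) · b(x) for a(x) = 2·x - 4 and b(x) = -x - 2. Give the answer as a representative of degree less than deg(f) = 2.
First multiply in Q[x] without reducing: a · b = 8 - 2·x^2. Now divide by f(x) = x^2 - 2·x - 1, eliminating the leading term at each step:
  leading term -2·x^2: subtract (-2)·f(x) = -2·x^2 + 4·x + 2, leaving 6 - 4·x
The degree is now < 2, so this is the remainder. Hence a · b ≡ 6 - 4·x in Q[x]/(f).

Final answer: a · b ≡ 6 - 4·x (mod f(x))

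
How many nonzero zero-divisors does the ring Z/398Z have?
In Z/398Z each nonzero element is either a unit (gcd with 398 is 1) or a zero-divisor (gcd > 1). The number of units is φ(398): factorise 398 = 2 · 199, so φ(398) = (2 − 1) · (199 − 1) = 1 · 198 = 198. The nonzero elements number 398 − 1 = 397. Hence the nonzero zero-divisors number 397 − 198 = 199.

Final answer: Z/398Z has 199 nonzero zero-divisors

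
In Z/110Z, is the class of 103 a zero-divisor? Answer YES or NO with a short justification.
NO

gcd(103, 110) = 1, so 103 is a unit in Z/110Z (it has a multiplicative inverse). A unit cannot be a zero-divisor: if 103·b ≡ 0 then multiplying both sides by 103^(−1) gives b ≡ 0. So 103 is not a zero-divisor.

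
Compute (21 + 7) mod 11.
Reduce the summands first: 21 ≡ 10 (mod 11), so 21 + 7 ≡ 10 + 7 (mod 11). 10 + 7 = 17; 17 = 1·11 + 6, so (21 + 7) mod 11 = 6.

Final answer: 6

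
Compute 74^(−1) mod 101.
74^(−1) ≡ 86 (mod 101)

Apply the extended Euclidean algorithm to (101, 74), tracking rows (r, s, t) with s·101 + t·74 = r. Each division r_prev = q·r_cur + r_new produces the new row as (previous row) − q·(current row):
  row A: (101, 1, 0)   [1·101 + 0·74 = 101]
  row B: (74, 0, 1)   [0·101 + 1·74 = 74]
  101 = 1·74 + 27   → row C = row A − 1·row B = (27, 1, −1)   [check: 1·101 − 1·74 = 27]
  74 = 2·27 + 20   → row D = row B − 2·row C = (20, −2, 3)   [check: −2·101 + 3·74 = 20]
  27 = 1·20 + 7   → row E = row C − 1·row D = (7, 3, −4)   [check: 3·101 − 4·74 = 7]
  20 = 2·7 + 6   → row F = row D − 2·row E = (6, −8, 11)   [check: −8·101 + 11·74 = 6]
  7 = 1·6 + 1   → row G = row E − 1·row F = (1, 11, −15)   [check: 11·101 − 15·74 = 1]
  6 = 6·1 + 0   → remainder 0, stop. gcd = 1 (last nonzero row G).
The gcd is 1, so 74 is invertible mod 101. The last nonzero row gives 11·101 − 15·74 = 1, so t = −15. So 74^(−1) ≡ −15 ≡ 86 (mod 101). Verify: 74 · 86 = 6364 ≡ 1 (mod 101). ✓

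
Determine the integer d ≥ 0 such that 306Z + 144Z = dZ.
In the PID Z, (a, b) is generated by gcd(a, b). Compute gcd(306, 144) with the extended Euclidean algorithm, tracking rows (r, s, t) with s·306 + t·144 = r:
  row A: (306, 1, 0)   [1·306 + 0·144 = 306]
  row B: (144, 0, 1)   [0·306 + 1·144 = 144]
  306 = 2·144 + 18   → row C = row A − 2·row B = (18, 1, −2)   [check: 1·306 − 2·144 = 18]
  144 = 8·18 + 0   → remainder 0, stop. gcd = 18 (last nonzero row C).
So gcd(306, 144) = 18, with Bézout identity 1·306 − 2·144 = 18. Containment (⊇): the Bézout identity exhibits 18 as an element of (306, 144), giving (18) ⊆ (306, 144). Containment (⊆): since 18 | 306 and 18 | 144 (306 = 18·17, 144 = 18·8), every Z-linear combination of 306 and 144 is divisible by 18, so (306, 144) ⊆ (18). Therefore (306, 144) = (18), d = 18.

Final answer: (306, 144) = (18); d = 18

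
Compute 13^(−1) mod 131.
13^(−1) ≡ 121 (mod 131)

Apply the extended Euclidean algorithm to (131, 13), tracking rows (r, s, t) with s·131 + t·13 = r. Each division r_prev = q·r_cur + r_new produces the new row as (previous row) − q·(current row):
  row A: (131, 1, 0)   [1·131 + 0·13 = 131]
  row B: (13, 0, 1)   [0·131 + 1·13 = 13]
  131 = 10·13 + 1   → row C = row A − 10·row B = (1, 1, −10)   [check: 1·131 − 10·13 = 1]
  13 = 13·1 + 0   → remainder 0, stop. gcd = 1 (last nonzero row C).
The gcd is 1, so 13 is invertible mod 131. The last nonzero row gives 1·131 − 10·13 = 1, so t = −10. So 13^(−1) ≡ −10 ≡ 121 (mod 131). Verify: 13 · 121 = 1573 ≡ 1 (mod 131). ✓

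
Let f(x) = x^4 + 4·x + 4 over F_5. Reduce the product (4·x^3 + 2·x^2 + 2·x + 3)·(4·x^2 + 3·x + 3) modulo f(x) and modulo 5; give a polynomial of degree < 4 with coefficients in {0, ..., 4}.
a · b ≡ x^3 + x + 4 (mod f(x))

Multiply as integer polynomials: a · b = 16·x^5 + 20·x^4 + 26·x^3 + 24·x^2 + 15·x + 9. Reducing coefficients mod 5: a · b ≡ x^5 + x^3 + 4·x^2 + 4. Now divide by f(x) = x^4 + 4·x + 4 in F_5[x], eliminating the leading term at each step:
  leading term x^5: subtract (x)·f(x) = x^5 + 4·x^2 + 4·x, leaving x^3 + x + 4 (coefficients mod 5)
The degree is now < 4, so this is the remainder. Hence a · b ≡ x^3 + x + 4 in F_5[x]/(f).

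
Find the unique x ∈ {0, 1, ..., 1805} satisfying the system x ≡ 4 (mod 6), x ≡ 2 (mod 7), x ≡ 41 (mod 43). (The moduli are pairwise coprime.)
The moduli 6, 7, 43 are pairwise coprime, so by the CRT there is a unique solution mod 6·7·43 = 1806.
Solve by successive substitution. Start with x ≡ 4 (mod 6).
  Combine with x ≡ 2 (mod 7): write x = 4 + 6·t and require 4 + 6·t ≡ 2 (mod 7), i.e. 6·t ≡ 2 − 4 ≡ 5 (mod 7). Since 6^(−1) ≡ 6 (mod 7), t ≡ 6·5 ≡ 2 (mod 7). So x ≡ 4 + 6·2 = 16 (mod 42).
  Combine with x ≡ 41 (mod 43): write x = 16 + 42·t and require 16 + 42·t ≡ 41 (mod 43), i.e. 42·t ≡ 41 − 16 ≡ 25 (mod 43). Since 42^(−1) ≡ 42 (mod 43), t ≡ 42·25 ≡ 18 (mod 43). So x ≡ 16 + 42·18 = 772 (mod 1806).
Unique solution in [0, 1806): x = 772.

Final answer: x ≡ 772 (mod 1806); the representative in [0, 1806) is 772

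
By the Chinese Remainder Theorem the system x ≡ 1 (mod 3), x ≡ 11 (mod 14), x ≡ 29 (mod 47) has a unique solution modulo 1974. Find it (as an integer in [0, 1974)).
x ≡ 781 (mod 1974); the representative in [0, 1974) is 781

The moduli 3, 14, 47 are pairwise coprime, so by the CRT there is a unique solution mod 3·14·47 = 1974.
Solve by successive substitution. Start with x ≡ 1 (mod 3).
  Combine with x ≡ 11 (mod 14): write x = 1 + 3·t and require 1 + 3·t ≡ 11 (mod 14), i.e. 3·t ≡ 11 − 1 ≡ 10 (mod 14). Since 3^(−1) ≡ 5 (mod 14), t ≡ 5·10 ≡ 8 (mod 14). So x ≡ 1 + 3·8 = 25 (mod 42).
  Combine with x ≡ 29 (mod 47): write x = 25 + 42·t and require 25 + 42·t ≡ 29 (mod 47), i.e. 42·t ≡ 29 − 25 ≡ 4 (mod 47). Since 42^(−1) ≡ 28 (mod 47), t ≡ 28·4 ≡ 18 (mod 47). So x ≡ 25 + 42·18 = 781 (mod 1974).
Unique solution in [0, 1974): x = 781.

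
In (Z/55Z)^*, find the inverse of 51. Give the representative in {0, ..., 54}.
Apply the extended Euclidean algorithm to (55, 51), tracking rows (r, s, t) with s·55 + t·51 = r. Each division r_prev = q·r_cur + r_new produces the new row as (previous row) − q·(current row):
  row A: (55, 1, 0)   [1·55 + 0·51 = 55]
  row B: (51, 0, 1)   [0·55 + 1·51 = 51]
  55 = 1·51 + 4   → row C = row A − 1·row B = (4, 1, −1)   [check: 1·55 − 1·51 = 4]
  51 = 12·4 + 3   → row D = row B − 12·row C = (3, −12, 13)   [check: −12·55 + 13·51 = 3]
  4 = 1·3 + 1   → row E = row C − 1·row D = (1, 13, −14)   [check: 13·55 − 14·51 = 1]
  3 = 3·1 + 0   → remainder 0, stop. gcd = 1 (last nonzero row E).
The gcd is 1, so 51 is invertible mod 55. The last nonzero row gives 13·55 − 14·51 = 1, so t = −14. So 51^(−1) ≡ −14 ≡ 41 (mod 55). Verify: 51 · 41 = 2091 ≡ 1 (mod 55). ✓

Final answer: 51^(−1) ≡ 41 (mod 55)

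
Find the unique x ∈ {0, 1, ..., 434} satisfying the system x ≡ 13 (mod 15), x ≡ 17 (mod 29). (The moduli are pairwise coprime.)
x ≡ 133 (mod 435); the representative in [0, 435) is 133

The moduli 15, 29 are pairwise coprime, so by the CRT there is a unique solution mod 15·29 = 435.
Solve by successive substitution. Start with x ≡ 13 (mod 15).
  Combine with x ≡ 17 (mod 29): write x = 13 + 15·t and require 13 + 15·t ≡ 17 (mod 29), i.e. 15·t ≡ 17 − 13 ≡ 4 (mod 29). Since 15^(−1) ≡ 2 (mod 29), t ≡ 2·4 ≡ 8 (mod 29). So x ≡ 13 + 15·8 = 133 (mod 435).
Unique solution in [0, 435): x = 133.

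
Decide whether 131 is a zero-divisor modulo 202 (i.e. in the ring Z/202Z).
NO

gcd(131, 202) = 1, so 131 is a unit in Z/202Z (it has a multiplicative inverse). A unit cannot be a zero-divisor: if 131·b ≡ 0 then multiplying both sides by 131^(−1) gives b ≡ 0. So 131 is not a zero-divisor.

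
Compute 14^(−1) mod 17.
14^(−1) ≡ 11 (mod 17)

Apply the extended Euclidean algorithm to (17, 14), tracking rows (r, s, t) with s·17 + t·14 = r. Each division r_prev = q·r_cur + r_new produces the new row as (previous row) − q·(current row):
  row A: (17, 1, 0)   [1·17 + 0·14 = 17]
  row B: (14, 0, 1)   [0·17 + 1·14 = 14]
  17 = 1·14 + 3   → row C = row A − 1·row B = (3, 1, −1)   [check: 1·17 − 1·14 = 3]
  14 = 4·3 + 2   → row D = row B − 4·row C = (2, −4, 5)   [check: −4·17 + 5·14 = 2]
  3 = 1·2 + 1   → row E = row C − 1·row D = (1, 5, −6)   [check: 5·17 − 6·14 = 1]
  2 = 2·1 + 0   → remainder 0, stop. gcd = 1 (last nonzero row E).
The gcd is 1, so 14 is invertible mod 17. The last nonzero row gives 5·17 − 6·14 = 1, so t = −6. So 14^(−1) ≡ −6 ≡ 11 (mod 17). Verify: 14 · 11 = 154 ≡ 1 (mod 17). ✓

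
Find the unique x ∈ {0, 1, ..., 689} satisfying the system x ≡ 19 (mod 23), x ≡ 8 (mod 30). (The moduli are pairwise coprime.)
x ≡ 548 (mod 690); the representative in [0, 690) is 548

The moduli 23, 30 are pairwise coprime, so by the CRT there is a unique solution mod 23·30 = 690.
Solve by successive substitution. Start with x ≡ 19 (mod 23).
  Combine with x ≡ 8 (mod 30): write x = 19 + 23·t and require 19 + 23·t ≡ 8 (mod 30), i.e. 23·t ≡ 8 − 19 ≡ 19 (mod 30). Since 23^(−1) ≡ 17 (mod 30), t ≡ 17·19 ≡ 23 (mod 30). So x ≡ 19 + 23·23 = 548 (mod 690).
Unique solution in [0, 690): x = 548.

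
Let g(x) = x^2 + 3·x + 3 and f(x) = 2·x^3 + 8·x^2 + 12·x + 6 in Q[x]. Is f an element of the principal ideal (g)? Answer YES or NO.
YES

In Q[x] the ideal (g) consists of all multiples of g, so f ∈ (g) iff g | f, i.e. iff the remainder of f on division by g is 0. Divide f by g (g is monic, so eliminate the leading term of the running remainder at each step):
  leading term 2·x^3: subtract (2·x)·g(x) = 2·x^3 + 6·x^2 + 6·x, leaving 2·x^2 + 6·x + 6
  leading term 2·x^2: subtract (2)·g(x) = 2·x^2 + 6·x + 6, leaving 0
The remainder is 0, so f(x) = g(x) · h(x) with h(x) = 2·x + 2. Hence g | f, i.e. f ∈ (g).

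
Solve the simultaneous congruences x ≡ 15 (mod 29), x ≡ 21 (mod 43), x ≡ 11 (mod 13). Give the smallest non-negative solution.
The moduli 29, 43, 13 are pairwise coprime, so by the CRT there is a unique solution mod 29·43·13 = 16211.
Solve by successive substitution. Start with x ≡ 15 (mod 29).
  Combine with x ≡ 21 (mod 43): write x = 15 + 29·t and require 15 + 29·t ≡ 21 (mod 43), i.e. 29·t ≡ 21 − 15 ≡ 6 (mod 43). Since 29^(−1) ≡ 3 (mod 43), t ≡ 3·6 ≡ 18 (mod 43). So x ≡ 15 + 29·18 = 537 (mod 1247).
  Combine with x ≡ 11 (mod 13): write x = 537 + 1247·t and require 537 + 1247·t ≡ 11 (mod 13), i.e. 1247·t ≡ 11 − 537 ≡ 7 (mod 13). Since 1247^(−1) ≡ 12 (mod 13) (1247 ≡ 12 (mod 13)), t ≡ 12·7 ≡ 6 (mod 13). So x ≡ 537 + 1247·6 = 8019 (mod 16211).
Unique solution in [0, 16211): x = 8019.

Final answer: x ≡ 8019 (mod 16211); the representative in [0, 16211) is 8019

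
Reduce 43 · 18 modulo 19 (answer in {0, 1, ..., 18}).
14

Reduce the factors first: 43 ≡ 5 (mod 19), so 43 · 18 ≡ 5 · 18 (mod 19). 5 · 18 = 90. Dividing by 19: 90 = 4·19 + 14. So (43 · 18) mod 19 = 14.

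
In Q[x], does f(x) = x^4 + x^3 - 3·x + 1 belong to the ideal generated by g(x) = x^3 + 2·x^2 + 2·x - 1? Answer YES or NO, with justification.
YES

In Q[x] the ideal (g) consists of all multiples of g, so f ∈ (g) iff g | f, i.e. iff the remainder of f on division by g is 0. Divide f by g (g is monic, so eliminate the leading term of the running remainder at each step):
  leading term x^4: subtract (x)·g(x) = x^4 + 2·x^3 + 2·x^2 - x, leaving -x^3 - 2·x^2 - 2·x + 1
  leading term -x^3: subtract (-1)·g(x) = -x^3 - 2·x^2 - 2·x + 1, leaving 0
The remainder is 0, so f(x) = g(x) · h(x) with h(x) = x - 1. Hence g | f, i.e. f ∈ (g).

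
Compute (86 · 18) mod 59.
Reduce the factors first: 86 ≡ 27 (mod 59), so 86 · 18 ≡ 27 · 18 (mod 59). 27 · 18 = 486. Dividing by 59: 486 = 8·59 + 14. So (86 · 18) mod 59 = 14.

Final answer: 14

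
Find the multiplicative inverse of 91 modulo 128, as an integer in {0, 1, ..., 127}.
91^(−1) ≡ 83 (mod 128)

Apply the extended Euclidean algorithm to (128, 91), tracking rows (r, s, t) with s·128 + t·91 = r. Each division r_prev = q·r_cur + r_new produces the new row as (previous row) − q·(current row):
  row A: (128, 1, 0)   [1·128 + 0·91 = 128]
  row B: (91, 0, 1)   [0·128 + 1·91 = 91]
  128 = 1·91 + 37   → row C = row A − 1·row B = (37, 1, −1)   [check: 1·128 − 1·91 = 37]
  91 = 2·37 + 17   → row D = row B − 2·row C = (17, −2, 3)   [check: −2·128 + 3·91 = 17]
  37 = 2·17 + 3   → row E = row C − 2·row D = (3, 5, −7)   [check: 5·128 − 7·91 = 3]
  17 = 5·3 + 2   → row F = row D − 5·row E = (2, −27, 38)   [check: −27·128 + 38·91 = 2]
  3 = 1·2 + 1   → row G = row E − 1·row F = (1, 32, −45)   [check: 32·128 − 45·91 = 1]
  2 = 2·1 + 0   → remainder 0, stop. gcd = 1 (last nonzero row G).
The gcd is 1, so 91 is invertible mod 128. The last nonzero row gives 32·128 − 45·91 = 1, so t = −45. So 91^(−1) ≡ −45 ≡ 83 (mod 128). Verify: 91 · 83 = 7553 ≡ 1 (mod 128). ✓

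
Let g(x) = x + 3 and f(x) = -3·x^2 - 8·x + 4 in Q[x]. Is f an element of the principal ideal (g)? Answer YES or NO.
In Q[x] the ideal (g) consists of all multiples of g, so f ∈ (g) iff g | f, i.e. iff the remainder of f on division by g is 0. Divide f by g (g is monic, so eliminate the leading term of the running remainder at each step):
  leading term -3·x^2: subtract (-3·x)·g(x) = -3·x^2 - 9·x, leaving x + 4
  leading term x: subtract (1)·g(x) = x + 3, leaving 1
The remainder r(x) = 1 ≠ 0 (and deg r < deg g), so g ∤ f, i.e. f ∉ (g).

Final answer: NO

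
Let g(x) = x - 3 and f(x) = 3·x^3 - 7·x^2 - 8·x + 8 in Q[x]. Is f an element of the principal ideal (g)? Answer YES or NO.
In Q[x] the ideal (g) consists of all multiples of g, so f ∈ (g) iff g | f, i.e. iff the remainder of f on division by g is 0. Divide f by g (g is monic, so eliminate the leading term of the running remainder at each step):
  leading term 3·x^3: subtract (3·x^2)·g(x) = 3·x^3 - 9·x^2, leaving 2·x^2 - 8·x + 8
  leading term 2·x^2: subtract (2·x)·g(x) = 2·x^2 - 6·x, leaving 8 - 2·x
  leading term -2·x: subtract (-2)·g(x) = 6 - 2·x, leaving 2
The remainder r(x) = 2 ≠ 0 (and deg r < deg g), so g ∤ f, i.e. f ∉ (g).

Final answer: NO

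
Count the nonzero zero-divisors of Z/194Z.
Z/194Z has 97 nonzero zero-divisors

In Z/194Z each nonzero element is either a unit (gcd with 194 is 1) or a zero-divisor (gcd > 1). The number of units is φ(194): factorise 194 = 2 · 97, so φ(194) = (2 − 1) · (97 − 1) = 1 · 96 = 96. The nonzero elements number 194 − 1 = 193. Hence the nonzero zero-divisors number 193 − 96 = 97.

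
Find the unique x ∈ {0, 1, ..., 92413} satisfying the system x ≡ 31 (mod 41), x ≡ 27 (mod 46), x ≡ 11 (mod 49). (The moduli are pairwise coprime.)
x ≡ 51363 (mod 92414); the representative in [0, 92414) is 51363

The moduli 41, 46, 49 are pairwise coprime, so by the CRT there is a unique solution mod 41·46·49 = 92414.
Solve by successive substitution. Start with x ≡ 31 (mod 41).
  Combine with x ≡ 27 (mod 46): write x = 31 + 41·t and require 31 + 41·t ≡ 27 (mod 46), i.e. 41·t ≡ 27 − 31 ≡ 42 (mod 46). Since 41^(−1) ≡ 9 (mod 46), t ≡ 9·42 ≡ 10 (mod 46). So x ≡ 31 + 41·10 = 441 (mod 1886).
  Combine with x ≡ 11 (mod 49): write x = 441 + 1886·t and require 441 + 1886·t ≡ 11 (mod 49), i.e. 1886·t ≡ 11 − 441 ≡ 11 (mod 49). Since 1886^(−1) ≡ 47 (mod 49) (1886 ≡ 24 (mod 49)), t ≡ 47·11 ≡ 27 (mod 49). So x ≡ 441 + 1886·27 = 51363 (mod 92414).
Unique solution in [0, 92414): x = 51363.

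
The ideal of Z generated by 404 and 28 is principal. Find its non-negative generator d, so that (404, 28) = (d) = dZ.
In the PID Z, (a, b) is generated by gcd(a, b). Compute gcd(404, 28) with the extended Euclidean algorithm, tracking rows (r, s, t) with s·404 + t·28 = r:
  row A: (404, 1, 0)   [1·404 + 0·28 = 404]
  row B: (28, 0, 1)   [0·404 + 1·28 = 28]
  404 = 14·28 + 12   → row C = row A − 14·row B = (12, 1, −14)   [check: 1·404 − 14·28 = 12]
  28 = 2·12 + 4   → row D = row B − 2·row C = (4, −2, 29)   [check: −2·404 + 29·28 = 4]
  12 = 3·4 + 0   → remainder 0, stop. gcd = 4 (last nonzero row D).
So gcd(404, 28) = 4, with Bézout identity −2·404 + 29·28 = 4. Containment (⊇): the Bézout identity exhibits 4 as an element of (404, 28), giving (4) ⊆ (404, 28). Containment (⊆): since 4 | 404 and 4 | 28 (404 = 4·101, 28 = 4·7), every Z-linear combination of 404 and 28 is divisible by 4, so (404, 28) ⊆ (4). Therefore (404, 28) = (4), d = 4.

Final answer: (404, 28) = (4); d = 4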